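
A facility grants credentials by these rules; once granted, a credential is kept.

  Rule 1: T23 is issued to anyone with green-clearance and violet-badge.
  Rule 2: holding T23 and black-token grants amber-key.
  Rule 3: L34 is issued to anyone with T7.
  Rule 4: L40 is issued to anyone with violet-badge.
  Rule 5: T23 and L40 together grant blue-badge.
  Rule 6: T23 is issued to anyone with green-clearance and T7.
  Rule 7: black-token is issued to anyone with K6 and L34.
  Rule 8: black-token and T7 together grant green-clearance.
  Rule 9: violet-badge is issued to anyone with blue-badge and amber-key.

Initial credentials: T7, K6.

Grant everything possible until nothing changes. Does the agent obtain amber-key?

Yes

Holding T7 grants L34 (Rule 3).
Holding K6 and L34 grants black-token (Rule 7).
Holding black-token and T7 grants green-clearance (Rule 8).
Holding green-clearance and T7 grants T23 (Rule 6).
Holding T23 and black-token grants amber-key (Rule 2).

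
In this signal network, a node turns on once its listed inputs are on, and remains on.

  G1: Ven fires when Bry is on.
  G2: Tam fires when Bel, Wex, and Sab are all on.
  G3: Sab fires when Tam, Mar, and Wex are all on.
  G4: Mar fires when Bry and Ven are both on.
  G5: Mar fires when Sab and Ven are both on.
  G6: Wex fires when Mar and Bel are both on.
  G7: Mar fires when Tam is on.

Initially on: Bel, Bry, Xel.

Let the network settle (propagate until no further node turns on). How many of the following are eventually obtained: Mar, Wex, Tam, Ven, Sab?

G1: Bry on → Ven on.
G4: Bry and Ven on → Mar on.
G6: Mar and Bel on → Wex on.
Mar: reached.
Wex: reached.
Tam would need Bel, Wex, and Sab (G2), but Sab never turns on.
Ven: reached.
Sab would need Tam, Mar, and Wex (G3), but Tam never turns on.
Reached: Mar, Wex, and Ven — 3 of the 5.

3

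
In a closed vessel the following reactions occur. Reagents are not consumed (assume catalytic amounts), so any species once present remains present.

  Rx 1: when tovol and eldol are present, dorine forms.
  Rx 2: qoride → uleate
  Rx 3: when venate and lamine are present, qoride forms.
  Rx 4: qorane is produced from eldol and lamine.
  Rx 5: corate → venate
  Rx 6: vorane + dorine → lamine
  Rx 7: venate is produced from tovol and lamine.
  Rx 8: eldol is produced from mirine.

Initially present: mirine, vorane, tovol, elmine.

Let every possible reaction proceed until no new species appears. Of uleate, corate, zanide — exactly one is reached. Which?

mirine present → eldol forms (Rx 8).
tovol and eldol present → dorine forms (Rx 1).
vorane and dorine present → lamine forms (Rx 6).
tovol and lamine present → venate forms (Rx 7).
venate and lamine present → qoride forms (Rx 3).
qoride present → uleate forms (Rx 2).
No rule produces corate, and it is not given. No rule produces zanide, and it is not given.

uleate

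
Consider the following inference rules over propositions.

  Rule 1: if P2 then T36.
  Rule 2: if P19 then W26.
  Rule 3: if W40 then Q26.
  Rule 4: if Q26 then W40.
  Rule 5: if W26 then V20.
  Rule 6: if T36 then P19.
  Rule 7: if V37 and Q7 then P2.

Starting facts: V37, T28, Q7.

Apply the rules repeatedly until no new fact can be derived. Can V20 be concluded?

V37 and Q7 hold, so P2 follows (Rule 7).
P2 holds, so T36 follows (Rule 1).
From T36, Rule 6 gives P19.
P19 holds, so W26 follows (Rule 2).
W26 holds, so V20 follows (Rule 5).

Yes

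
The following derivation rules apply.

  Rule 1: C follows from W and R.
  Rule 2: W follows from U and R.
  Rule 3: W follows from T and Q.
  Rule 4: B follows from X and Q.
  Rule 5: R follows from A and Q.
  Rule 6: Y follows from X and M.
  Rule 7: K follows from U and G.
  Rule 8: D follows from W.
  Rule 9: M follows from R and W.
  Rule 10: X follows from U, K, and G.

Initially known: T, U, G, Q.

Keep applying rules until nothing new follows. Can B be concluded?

From U and G, Rule 7 gives K.
From U, K, and G, Rule 10 gives X.
From X and Q, Rule 4 gives B.

Yes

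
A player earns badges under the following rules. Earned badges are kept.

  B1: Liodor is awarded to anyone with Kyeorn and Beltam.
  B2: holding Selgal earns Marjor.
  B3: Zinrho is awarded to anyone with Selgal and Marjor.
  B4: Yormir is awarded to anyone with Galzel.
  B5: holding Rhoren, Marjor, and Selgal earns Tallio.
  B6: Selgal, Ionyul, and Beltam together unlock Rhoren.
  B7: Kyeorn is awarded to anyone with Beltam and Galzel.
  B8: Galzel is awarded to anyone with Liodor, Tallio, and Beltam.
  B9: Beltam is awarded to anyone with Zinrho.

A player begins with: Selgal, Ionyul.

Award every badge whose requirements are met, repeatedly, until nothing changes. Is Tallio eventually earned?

With Selgal, Marjor is earned (B2).
With Selgal and Marjor, Zinrho is earned (B3).
With Zinrho, Beltam is earned (B9).
With Selgal, Ionyul, and Beltam, Rhoren is earned (B6).
With Rhoren, Marjor, and Selgal, Tallio is earned (B5).

Yes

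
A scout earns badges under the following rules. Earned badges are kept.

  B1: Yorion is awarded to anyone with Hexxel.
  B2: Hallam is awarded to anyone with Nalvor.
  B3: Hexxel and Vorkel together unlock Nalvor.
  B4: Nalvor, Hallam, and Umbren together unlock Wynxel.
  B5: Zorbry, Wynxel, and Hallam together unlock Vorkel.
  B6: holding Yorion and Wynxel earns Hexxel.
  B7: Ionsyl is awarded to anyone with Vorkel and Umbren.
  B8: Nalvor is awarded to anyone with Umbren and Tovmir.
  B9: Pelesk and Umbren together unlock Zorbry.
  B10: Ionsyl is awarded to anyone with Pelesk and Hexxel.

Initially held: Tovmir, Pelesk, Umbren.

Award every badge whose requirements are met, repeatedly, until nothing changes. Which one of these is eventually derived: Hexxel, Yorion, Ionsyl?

Ionsyl

With Pelesk and Umbren, Zorbry is earned (B9).
With Umbren and Tovmir, Nalvor is earned (B8).
With Nalvor, Hallam is earned (B2).
With Nalvor, Hallam, and Umbren, Wynxel is earned (B4).
With Zorbry, Wynxel, and Hallam, Vorkel is earned (B5).
With Vorkel and Umbren, Ionsyl is earned (B7).
Yorion would need Hexxel (B1), but Hexxel is never earned. Hexxel would need Yorion and Wynxel (B6), but Yorion is never earned.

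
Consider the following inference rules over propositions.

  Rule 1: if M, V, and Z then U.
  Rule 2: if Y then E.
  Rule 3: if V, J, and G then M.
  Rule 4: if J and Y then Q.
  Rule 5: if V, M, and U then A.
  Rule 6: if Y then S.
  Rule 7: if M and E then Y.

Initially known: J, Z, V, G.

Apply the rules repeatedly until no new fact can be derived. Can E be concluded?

E would need Y (Rule 2), but Y is never established.

No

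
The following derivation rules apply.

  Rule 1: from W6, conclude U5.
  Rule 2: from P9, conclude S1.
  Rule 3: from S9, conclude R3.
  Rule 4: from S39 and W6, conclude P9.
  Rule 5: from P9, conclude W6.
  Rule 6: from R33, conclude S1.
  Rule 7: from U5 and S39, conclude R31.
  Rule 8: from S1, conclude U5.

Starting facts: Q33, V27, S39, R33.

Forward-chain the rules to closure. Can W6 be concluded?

No

W6 would need P9 (Rule 5), but P9 is never established.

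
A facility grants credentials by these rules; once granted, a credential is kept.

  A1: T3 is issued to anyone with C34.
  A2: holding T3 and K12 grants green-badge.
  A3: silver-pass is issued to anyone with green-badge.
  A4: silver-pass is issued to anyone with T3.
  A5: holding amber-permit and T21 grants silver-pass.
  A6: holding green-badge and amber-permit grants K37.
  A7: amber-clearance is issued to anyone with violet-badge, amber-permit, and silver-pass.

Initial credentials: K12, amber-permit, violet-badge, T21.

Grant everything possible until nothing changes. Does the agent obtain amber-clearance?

Holding amber-permit and T21 grants silver-pass (A5).
Holding violet-badge, amber-permit, and silver-pass grants amber-clearance (A7).

Yes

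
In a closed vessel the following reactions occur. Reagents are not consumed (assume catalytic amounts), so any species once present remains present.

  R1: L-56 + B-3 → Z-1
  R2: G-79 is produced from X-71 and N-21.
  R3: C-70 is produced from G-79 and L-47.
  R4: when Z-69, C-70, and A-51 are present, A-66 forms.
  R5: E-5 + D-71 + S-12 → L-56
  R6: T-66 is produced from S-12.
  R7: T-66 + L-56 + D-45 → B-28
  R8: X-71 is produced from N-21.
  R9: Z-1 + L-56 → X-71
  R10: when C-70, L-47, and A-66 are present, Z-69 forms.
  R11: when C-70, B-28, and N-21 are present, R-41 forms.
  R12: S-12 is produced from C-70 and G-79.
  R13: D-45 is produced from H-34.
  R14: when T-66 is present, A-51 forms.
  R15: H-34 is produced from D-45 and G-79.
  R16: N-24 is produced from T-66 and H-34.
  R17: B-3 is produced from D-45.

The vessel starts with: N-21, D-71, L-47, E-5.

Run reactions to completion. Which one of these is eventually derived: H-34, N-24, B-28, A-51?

A-51

N-21 present → X-71 forms (R8).
X-71 and N-21 present → G-79 forms (R2).
G-79 and L-47 present → C-70 forms (R3).
C-70 and G-79 present → S-12 forms (R12).
S-12 present → T-66 forms (R6).
T-66 present → A-51 forms (R14).
H-34 would need D-45 and G-79 (R15), but D-45 never forms. B-28 would need T-66, L-56, and D-45 (R7), but D-45 never forms. N-24 would need T-66 and H-34 (R16), but H-34 never forms.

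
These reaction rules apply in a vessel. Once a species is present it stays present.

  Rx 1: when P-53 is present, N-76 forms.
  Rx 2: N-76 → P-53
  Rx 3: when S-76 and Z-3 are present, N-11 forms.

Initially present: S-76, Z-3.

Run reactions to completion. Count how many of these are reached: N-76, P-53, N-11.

S-76 and Z-3 present → N-11 forms (Rx 3).
N-76 would need P-53 (Rx 1), but P-53 never forms.
P-53 would need N-76 (Rx 2), but N-76 never forms.
N-11: reached.
Reached: N-11 — 1 of the 3.

1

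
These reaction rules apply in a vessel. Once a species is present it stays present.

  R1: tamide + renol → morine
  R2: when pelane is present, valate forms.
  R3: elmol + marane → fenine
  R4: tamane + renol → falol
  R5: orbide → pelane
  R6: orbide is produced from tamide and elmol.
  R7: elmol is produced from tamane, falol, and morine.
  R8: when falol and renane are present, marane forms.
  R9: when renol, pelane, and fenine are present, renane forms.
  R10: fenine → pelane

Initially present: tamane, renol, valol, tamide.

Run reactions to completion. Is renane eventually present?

No

renane would need renol, pelane, and fenine (R9), but fenine never forms.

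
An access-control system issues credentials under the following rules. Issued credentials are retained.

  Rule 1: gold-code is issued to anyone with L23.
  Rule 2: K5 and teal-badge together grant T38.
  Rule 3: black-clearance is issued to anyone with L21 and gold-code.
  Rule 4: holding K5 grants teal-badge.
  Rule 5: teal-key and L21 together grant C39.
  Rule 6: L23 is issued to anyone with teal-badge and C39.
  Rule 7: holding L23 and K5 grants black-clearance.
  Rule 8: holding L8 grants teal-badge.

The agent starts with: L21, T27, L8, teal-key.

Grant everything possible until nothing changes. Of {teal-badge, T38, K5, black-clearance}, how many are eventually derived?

Holding L8 grants teal-badge (Rule 8).
Holding teal-key and L21 grants C39 (Rule 5).
Holding teal-badge and C39 grants L23 (Rule 6).
Holding L23 grants gold-code (Rule 1).
Holding L21 and gold-code grants black-clearance (Rule 3).
teal-badge: reached.
T38 would need K5 and teal-badge (Rule 2), but K5 is never granted.
No rule produces K5, and it is not given.
black-clearance: reached.
Reached: teal-badge and black-clearance — 2 of the 4.

2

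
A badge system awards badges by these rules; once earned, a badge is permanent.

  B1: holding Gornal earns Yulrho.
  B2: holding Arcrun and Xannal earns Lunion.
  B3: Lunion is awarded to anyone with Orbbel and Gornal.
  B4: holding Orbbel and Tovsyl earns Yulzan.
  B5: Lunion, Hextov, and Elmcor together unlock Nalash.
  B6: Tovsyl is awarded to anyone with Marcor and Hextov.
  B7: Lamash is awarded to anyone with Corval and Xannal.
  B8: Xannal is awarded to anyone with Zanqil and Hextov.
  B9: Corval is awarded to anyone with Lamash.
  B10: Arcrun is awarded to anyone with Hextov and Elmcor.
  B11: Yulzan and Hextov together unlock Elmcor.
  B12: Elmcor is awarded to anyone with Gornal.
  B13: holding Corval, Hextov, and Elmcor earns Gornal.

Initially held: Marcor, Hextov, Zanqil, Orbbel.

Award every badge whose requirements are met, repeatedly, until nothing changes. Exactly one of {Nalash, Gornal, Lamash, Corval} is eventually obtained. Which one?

Nalash

With Marcor and Hextov, Tovsyl is earned (B6).
With Zanqil and Hextov, Xannal is earned (B8).
With Orbbel and Tovsyl, Yulzan is earned (B4).
With Yulzan and Hextov, Elmcor is earned (B11).
With Hextov and Elmcor, Arcrun is earned (B10).
With Arcrun and Xannal, Lunion is earned (B2).
With Lunion, Hextov, and Elmcor, Nalash is earned (B5).
Corval would need Lamash (B9), but Lamash is never earned. Lamash would need Corval and Xannal (B7), but Corval is never earned. Gornal would need Corval, Hextov, and Elmcor (B13), but Corval is never earned.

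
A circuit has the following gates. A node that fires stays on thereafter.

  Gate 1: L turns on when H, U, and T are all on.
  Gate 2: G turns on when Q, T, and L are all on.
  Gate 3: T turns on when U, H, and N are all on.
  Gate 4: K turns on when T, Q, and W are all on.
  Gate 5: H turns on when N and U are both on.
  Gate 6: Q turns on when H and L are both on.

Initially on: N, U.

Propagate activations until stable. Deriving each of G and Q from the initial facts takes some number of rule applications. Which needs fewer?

Q

Q: N and U are on, so H turns on (Gate 5). U, H, and N are on, so T turns on (Gate 3). H, U, and T are on, so L turns on (Gate 1). Gate 6: H and L on → Q on. [4 rule applications]
G: Gate 5: N and U on → H on. Gate 3: U, H, and N on → T on. Gate 1: H, U, and T on → L on. Gate 6: H and L on → Q on. Q, T, and L are on, so G turns on (Gate 2). [5 rule applications]
Q needs fewer.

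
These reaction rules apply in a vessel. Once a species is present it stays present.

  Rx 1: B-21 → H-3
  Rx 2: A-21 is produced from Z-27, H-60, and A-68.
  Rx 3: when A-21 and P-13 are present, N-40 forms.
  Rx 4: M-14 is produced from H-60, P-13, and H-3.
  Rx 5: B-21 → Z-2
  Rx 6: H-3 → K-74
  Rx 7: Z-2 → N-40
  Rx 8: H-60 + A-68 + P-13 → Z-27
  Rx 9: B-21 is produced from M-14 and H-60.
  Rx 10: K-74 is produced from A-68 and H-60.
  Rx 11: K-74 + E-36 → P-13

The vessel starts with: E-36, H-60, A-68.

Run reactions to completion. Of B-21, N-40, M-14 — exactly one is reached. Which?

A-68 and H-60 present → K-74 forms (Rx 10).
K-74 and E-36 present → P-13 forms (Rx 11).
H-60, A-68, and P-13 present → Z-27 forms (Rx 8).
Z-27, H-60, and A-68 present → A-21 forms (Rx 2).
A-21 and P-13 present → N-40 forms (Rx 3).
B-21 would need M-14 and H-60 (Rx 9), but M-14 never forms. M-14 would need H-60, P-13, and H-3 (Rx 4), but H-3 never forms.

N-40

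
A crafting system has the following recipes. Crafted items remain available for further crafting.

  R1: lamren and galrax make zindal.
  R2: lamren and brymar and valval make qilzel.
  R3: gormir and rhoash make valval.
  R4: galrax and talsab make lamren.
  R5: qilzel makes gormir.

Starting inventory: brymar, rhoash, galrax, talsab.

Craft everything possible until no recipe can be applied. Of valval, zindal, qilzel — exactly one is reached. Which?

zindal

Using R4, galrax and talsab make lamren.
lamren and galrax → zindal (R1).
valval would need gormir and rhoash (R3), but gormir is never obtained. qilzel would need lamren, brymar, and valval (R2), but valval is never obtained.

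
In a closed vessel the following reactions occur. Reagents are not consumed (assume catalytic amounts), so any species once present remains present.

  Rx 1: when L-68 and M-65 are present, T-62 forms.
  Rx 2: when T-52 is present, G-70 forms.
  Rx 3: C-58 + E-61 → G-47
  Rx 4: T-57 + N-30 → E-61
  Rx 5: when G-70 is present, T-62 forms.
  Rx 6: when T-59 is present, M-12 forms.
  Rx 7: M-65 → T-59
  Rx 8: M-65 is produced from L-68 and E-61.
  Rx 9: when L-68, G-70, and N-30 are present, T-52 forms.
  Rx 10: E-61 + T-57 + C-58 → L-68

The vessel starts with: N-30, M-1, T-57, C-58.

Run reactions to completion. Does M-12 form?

T-57 and N-30 present → E-61 forms (Rx 4).
E-61, T-57, and C-58 present → L-68 forms (Rx 10).
L-68 and E-61 present → M-65 forms (Rx 8).
M-65 present → T-59 forms (Rx 7).
T-59 present → M-12 forms (Rx 6).

Yes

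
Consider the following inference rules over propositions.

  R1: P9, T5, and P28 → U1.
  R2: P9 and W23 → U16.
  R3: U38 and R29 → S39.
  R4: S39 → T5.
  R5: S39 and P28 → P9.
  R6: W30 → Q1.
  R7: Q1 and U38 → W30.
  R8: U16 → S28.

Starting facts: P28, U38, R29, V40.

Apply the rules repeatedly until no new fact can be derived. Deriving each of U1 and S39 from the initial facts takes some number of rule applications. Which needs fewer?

S39

S39: U38 and R29 hold, so S39 follows (R3). [1 rule application]
U1: U38 and R29 hold, so S39 follows (R3). S39 and P28 hold, so P9 follows (R5). From S39, R4 gives T5. P9, T5, and P28 hold, so U1 follows (R1). [4 rule applications]
S39 needs fewer.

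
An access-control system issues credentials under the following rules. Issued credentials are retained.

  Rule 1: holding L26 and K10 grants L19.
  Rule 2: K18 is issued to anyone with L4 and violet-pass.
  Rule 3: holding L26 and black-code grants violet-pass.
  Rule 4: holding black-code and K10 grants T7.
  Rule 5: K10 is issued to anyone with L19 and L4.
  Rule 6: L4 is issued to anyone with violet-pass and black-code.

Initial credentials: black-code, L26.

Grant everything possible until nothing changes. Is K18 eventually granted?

Holding L26 and black-code grants violet-pass (Rule 3).
Holding violet-pass and black-code grants L4 (Rule 6).
Holding L4 and violet-pass grants K18 (Rule 2).

Yes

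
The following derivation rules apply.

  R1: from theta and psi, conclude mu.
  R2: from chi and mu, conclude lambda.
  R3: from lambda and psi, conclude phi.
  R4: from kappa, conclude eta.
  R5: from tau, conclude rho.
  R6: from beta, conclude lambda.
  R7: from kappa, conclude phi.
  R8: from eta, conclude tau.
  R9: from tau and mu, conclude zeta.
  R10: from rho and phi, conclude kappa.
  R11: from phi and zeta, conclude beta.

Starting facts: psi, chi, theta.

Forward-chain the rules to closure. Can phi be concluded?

Yes

theta and psi hold, so mu follows (R1).
chi and mu hold, so lambda follows (R2).
lambda and psi hold, so phi follows (R3).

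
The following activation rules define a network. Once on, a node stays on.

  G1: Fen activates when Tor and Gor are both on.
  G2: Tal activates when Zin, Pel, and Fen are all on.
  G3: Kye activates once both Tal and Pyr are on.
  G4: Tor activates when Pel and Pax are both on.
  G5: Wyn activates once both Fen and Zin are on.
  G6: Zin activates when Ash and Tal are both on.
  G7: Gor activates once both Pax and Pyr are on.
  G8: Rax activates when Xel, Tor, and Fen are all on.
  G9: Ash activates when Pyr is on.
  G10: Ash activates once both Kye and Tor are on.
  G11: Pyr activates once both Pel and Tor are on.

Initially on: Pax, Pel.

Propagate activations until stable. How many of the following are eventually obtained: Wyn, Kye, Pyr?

G4: Pel and Pax on → Tor on.
G11: Pel and Tor on → Pyr on.
Wyn would need Fen and Zin (G5), but Zin never turns on.
Kye would need Tal and Pyr (G3), but Tal never turns on.
Pyr: reached.
Reached: Pyr — 1 of the 3.

1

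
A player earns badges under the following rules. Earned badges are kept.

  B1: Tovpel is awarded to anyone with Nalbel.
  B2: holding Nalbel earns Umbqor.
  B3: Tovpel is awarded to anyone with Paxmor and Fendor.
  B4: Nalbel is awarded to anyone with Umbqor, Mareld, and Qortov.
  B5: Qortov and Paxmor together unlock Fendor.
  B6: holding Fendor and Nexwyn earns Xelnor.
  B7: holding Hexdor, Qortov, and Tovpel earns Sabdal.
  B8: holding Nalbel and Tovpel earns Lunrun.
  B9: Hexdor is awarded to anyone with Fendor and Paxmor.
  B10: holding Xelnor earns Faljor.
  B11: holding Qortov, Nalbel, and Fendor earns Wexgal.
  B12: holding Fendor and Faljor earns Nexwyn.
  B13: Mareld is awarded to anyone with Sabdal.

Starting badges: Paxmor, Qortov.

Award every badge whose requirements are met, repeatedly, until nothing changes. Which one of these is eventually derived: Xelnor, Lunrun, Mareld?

With Qortov and Paxmor, Fendor is earned (B5).
With Fendor and Paxmor, Hexdor is earned (B9).
With Paxmor and Fendor, Tovpel is earned (B3).
With Hexdor, Qortov, and Tovpel, Sabdal is earned (B7).
With Sabdal, Mareld is earned (B13).
Xelnor would need Fendor and Nexwyn (B6), but Nexwyn is never earned. Lunrun would need Nalbel and Tovpel (B8), but Nalbel is never earned.

Mareld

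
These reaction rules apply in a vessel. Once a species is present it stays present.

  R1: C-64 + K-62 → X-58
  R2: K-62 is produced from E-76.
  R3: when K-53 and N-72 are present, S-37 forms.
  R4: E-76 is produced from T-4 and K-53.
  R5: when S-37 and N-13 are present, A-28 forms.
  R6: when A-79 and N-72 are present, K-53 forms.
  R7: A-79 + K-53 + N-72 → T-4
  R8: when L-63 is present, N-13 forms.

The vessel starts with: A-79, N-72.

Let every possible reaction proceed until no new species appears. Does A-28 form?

No

A-28 would need S-37 and N-13 (R5), but N-13 never forms.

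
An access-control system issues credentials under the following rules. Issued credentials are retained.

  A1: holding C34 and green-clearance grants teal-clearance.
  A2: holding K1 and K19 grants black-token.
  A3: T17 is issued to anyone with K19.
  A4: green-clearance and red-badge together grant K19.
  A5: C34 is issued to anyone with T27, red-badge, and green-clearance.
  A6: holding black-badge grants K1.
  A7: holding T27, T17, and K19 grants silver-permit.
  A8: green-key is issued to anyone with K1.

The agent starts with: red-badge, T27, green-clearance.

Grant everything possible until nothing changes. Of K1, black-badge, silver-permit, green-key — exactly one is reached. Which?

silver-permit

Holding green-clearance and red-badge grants K19 (A4).
Holding K19 grants T17 (A3).
Holding T27, T17, and K19 grants silver-permit (A7).
K1 would need black-badge (A6), but black-badge is never granted. green-key would need K1 (A8), but K1 is never granted. No rule produces black-badge, and it is not given.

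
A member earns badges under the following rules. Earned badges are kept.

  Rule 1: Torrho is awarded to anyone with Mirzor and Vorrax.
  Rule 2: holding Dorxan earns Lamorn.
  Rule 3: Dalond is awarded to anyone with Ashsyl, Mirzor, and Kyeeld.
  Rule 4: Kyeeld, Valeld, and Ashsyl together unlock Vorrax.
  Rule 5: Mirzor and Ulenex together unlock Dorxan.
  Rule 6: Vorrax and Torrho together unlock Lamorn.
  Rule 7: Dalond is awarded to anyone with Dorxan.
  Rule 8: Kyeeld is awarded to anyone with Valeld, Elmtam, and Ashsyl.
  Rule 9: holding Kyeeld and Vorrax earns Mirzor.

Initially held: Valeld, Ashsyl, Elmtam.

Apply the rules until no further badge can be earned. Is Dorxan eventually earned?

Dorxan would need Mirzor and Ulenex (Rule 5), but Ulenex is never earned.

No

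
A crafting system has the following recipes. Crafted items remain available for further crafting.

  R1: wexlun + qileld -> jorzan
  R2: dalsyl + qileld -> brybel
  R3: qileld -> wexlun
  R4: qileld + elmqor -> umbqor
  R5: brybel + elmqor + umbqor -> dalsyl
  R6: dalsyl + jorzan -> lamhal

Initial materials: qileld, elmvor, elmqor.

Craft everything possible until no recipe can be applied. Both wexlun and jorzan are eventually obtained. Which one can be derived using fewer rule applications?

wexlun: Using R3, qileld makes wexlun. [1 rule application]
jorzan: qileld -> wexlun (R3). wexlun + qileld -> jorzan (R1). [2 rule applications]
wexlun needs fewer.

wexlun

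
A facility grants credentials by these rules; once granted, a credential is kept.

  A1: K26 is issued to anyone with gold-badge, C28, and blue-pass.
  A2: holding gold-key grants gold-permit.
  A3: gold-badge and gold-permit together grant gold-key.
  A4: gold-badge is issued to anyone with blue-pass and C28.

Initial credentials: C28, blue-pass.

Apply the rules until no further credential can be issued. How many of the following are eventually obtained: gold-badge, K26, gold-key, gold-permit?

Holding blue-pass and C28 grants gold-badge (A4).
Holding gold-badge, C28, and blue-pass grants K26 (A1).
gold-badge: reached.
K26: reached.
gold-key would need gold-badge and gold-permit (A3), but gold-permit is never granted.
gold-permit would need gold-key (A2), but gold-key is never granted.
Reached: gold-badge and K26 — 2 of the 4.

2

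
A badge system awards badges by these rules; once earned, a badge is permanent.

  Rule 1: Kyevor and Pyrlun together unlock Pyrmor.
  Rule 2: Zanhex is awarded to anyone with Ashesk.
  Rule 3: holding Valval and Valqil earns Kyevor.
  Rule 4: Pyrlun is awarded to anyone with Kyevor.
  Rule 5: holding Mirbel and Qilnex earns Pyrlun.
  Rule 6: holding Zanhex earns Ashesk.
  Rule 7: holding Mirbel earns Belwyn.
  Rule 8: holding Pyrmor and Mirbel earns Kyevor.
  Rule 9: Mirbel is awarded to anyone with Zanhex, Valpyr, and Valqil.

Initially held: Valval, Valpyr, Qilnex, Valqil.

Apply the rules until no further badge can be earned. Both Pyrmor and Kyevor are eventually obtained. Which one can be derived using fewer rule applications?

Kyevor: With Valval and Valqil, Kyevor is earned (Rule 3). [1 rule application]
Pyrmor: With Valval and Valqil, Kyevor is earned (Rule 3). With Kyevor, Pyrlun is earned (Rule 4). With Kyevor and Pyrlun, Pyrmor is earned (Rule 1). [3 rule applications]
Kyevor needs fewer.

Kyevor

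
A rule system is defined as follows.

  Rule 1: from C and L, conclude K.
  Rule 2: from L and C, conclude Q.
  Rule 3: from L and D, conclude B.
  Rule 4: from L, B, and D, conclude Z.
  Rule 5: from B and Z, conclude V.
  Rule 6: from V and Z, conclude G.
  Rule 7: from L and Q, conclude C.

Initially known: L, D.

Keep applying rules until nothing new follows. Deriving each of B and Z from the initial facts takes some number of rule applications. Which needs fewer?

B: L and D hold, so B follows (Rule 3). [1 rule application]
Z: From L and D, Rule 3 gives B. L, B, and D hold, so Z follows (Rule 4). [2 rule applications]
B needs fewer.

B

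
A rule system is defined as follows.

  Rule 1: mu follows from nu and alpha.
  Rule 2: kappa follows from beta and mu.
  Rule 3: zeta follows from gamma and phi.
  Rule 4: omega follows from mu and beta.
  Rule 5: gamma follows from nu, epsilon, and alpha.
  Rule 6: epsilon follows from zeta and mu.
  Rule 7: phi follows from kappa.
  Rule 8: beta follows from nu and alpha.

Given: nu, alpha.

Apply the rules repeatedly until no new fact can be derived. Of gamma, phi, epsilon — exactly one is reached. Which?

nu and alpha hold, so mu follows (Rule 1).
From nu and alpha, Rule 8 gives beta.
beta and mu hold, so kappa follows (Rule 2).
From kappa, Rule 7 gives phi.
gamma would need nu, epsilon, and alpha (Rule 5), but epsilon is never established. epsilon would need zeta and mu (Rule 6), but zeta is never established.

phi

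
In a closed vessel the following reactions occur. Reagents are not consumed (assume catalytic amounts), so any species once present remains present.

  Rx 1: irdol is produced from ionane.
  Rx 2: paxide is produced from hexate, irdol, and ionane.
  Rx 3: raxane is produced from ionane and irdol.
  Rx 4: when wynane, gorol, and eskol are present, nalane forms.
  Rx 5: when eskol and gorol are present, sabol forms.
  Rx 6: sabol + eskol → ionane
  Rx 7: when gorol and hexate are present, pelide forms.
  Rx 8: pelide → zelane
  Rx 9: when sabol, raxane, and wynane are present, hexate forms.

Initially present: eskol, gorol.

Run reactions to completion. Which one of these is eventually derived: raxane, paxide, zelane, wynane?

eskol and gorol present → sabol forms (Rx 5).
sabol and eskol present → ionane forms (Rx 6).
ionane present → irdol forms (Rx 1).
ionane and irdol present → raxane forms (Rx 3).
zelane would need pelide (Rx 8), but pelide never forms. No rule produces wynane, and it is not given. paxide would need hexate, irdol, and ionane (Rx 2), but hexate never forms.

raxane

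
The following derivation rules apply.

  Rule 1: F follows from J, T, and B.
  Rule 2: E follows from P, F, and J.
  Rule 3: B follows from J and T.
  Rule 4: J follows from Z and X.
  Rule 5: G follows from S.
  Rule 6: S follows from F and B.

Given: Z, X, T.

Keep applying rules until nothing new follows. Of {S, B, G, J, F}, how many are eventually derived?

5

From Z and X, Rule 4 gives J.
J and T hold, so B follows (Rule 3).
J, T, and B hold, so F follows (Rule 1).
From F and B, Rule 6 gives S.
S holds, so G follows (Rule 5).
S: reached.
B: reached.
G: reached.
J: reached.
F: reached.
All 5 are reached.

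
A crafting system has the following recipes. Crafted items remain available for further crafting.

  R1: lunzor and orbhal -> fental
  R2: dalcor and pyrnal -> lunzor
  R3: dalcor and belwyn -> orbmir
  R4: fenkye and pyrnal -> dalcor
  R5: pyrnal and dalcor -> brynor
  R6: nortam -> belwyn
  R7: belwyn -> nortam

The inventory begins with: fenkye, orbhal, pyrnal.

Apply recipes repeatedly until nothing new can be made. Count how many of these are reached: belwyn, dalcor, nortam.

1

Using R4, fenkye and pyrnal make dalcor.
belwyn would need nortam (R6), but nortam is never obtained.
dalcor: reached.
nortam would need belwyn (R7), but belwyn is never obtained.
Reached: dalcor — 1 of the 3.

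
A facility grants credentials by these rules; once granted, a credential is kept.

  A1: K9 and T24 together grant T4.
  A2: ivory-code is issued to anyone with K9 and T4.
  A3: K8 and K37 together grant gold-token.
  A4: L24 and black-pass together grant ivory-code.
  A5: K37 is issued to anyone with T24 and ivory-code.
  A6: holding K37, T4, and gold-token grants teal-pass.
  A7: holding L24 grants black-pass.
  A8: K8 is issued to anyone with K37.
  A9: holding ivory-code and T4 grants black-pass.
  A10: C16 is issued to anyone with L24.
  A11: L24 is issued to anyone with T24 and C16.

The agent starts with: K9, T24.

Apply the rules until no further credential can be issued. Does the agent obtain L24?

L24 would need T24 and C16 (A11), but C16 is never granted.

No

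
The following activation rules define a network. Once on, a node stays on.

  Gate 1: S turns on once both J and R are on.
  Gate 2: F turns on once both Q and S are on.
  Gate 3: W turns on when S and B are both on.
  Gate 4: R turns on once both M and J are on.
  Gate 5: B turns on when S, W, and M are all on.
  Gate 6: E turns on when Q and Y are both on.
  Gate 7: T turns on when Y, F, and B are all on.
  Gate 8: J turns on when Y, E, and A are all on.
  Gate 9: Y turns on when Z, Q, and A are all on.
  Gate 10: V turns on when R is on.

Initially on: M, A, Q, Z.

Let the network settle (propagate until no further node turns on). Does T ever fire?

No

T would need Y, F, and B (Gate 7), but B never turns on.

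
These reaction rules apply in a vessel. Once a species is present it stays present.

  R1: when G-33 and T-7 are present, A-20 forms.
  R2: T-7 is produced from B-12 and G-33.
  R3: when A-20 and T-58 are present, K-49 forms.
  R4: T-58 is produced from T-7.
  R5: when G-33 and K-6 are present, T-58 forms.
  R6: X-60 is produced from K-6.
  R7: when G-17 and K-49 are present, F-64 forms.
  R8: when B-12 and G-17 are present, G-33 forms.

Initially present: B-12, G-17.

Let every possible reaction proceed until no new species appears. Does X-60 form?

X-60 would need K-6 (R6), but K-6 never forms.

No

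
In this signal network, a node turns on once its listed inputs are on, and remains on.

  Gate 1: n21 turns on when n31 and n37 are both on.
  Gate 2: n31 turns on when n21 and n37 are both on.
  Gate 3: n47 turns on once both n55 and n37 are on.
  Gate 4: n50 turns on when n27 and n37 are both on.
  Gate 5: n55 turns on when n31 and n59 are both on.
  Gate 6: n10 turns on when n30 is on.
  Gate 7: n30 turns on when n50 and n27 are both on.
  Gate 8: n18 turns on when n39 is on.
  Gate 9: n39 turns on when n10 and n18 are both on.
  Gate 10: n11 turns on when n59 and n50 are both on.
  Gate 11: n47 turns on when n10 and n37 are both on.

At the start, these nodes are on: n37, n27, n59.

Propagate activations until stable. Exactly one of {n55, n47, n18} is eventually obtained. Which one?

Gate 4: n27 and n37 on → n50 on.
n50 and n27 are on, so n30 turns on (Gate 7).
Gate 6: n30 on → n10 on.
n10 and n37 are on, so n47 turns on (Gate 11).
n18 would need n39 (Gate 8), but n39 never turns on. n55 would need n31 and n59 (Gate 5), but n31 never turns on.

n47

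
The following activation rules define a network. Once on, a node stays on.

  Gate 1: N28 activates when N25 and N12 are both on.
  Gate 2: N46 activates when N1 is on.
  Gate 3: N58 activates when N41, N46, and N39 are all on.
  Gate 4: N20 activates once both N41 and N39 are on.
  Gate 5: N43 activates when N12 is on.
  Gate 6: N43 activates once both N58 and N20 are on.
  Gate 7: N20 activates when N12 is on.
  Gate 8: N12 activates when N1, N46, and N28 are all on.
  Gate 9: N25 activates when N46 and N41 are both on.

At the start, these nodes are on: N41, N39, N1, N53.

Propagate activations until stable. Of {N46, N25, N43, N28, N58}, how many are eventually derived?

N1 is on, so N46 activates (Gate 2).
N41 and N39 are on, so N20 activates (Gate 4).
N41, N46, and N39 are on, so N58 activates (Gate 3).
Gate 9: N46 and N41 on → N25 on.
Gate 6: N58 and N20 on → N43 on.
N46: reached.
N25: reached.
N43: reached.
N28 would need N25 and N12 (Gate 1), but N12 never turns on.
N58: reached.
Reached: N46, N25, N43, and N58 — 4 of the 5.

4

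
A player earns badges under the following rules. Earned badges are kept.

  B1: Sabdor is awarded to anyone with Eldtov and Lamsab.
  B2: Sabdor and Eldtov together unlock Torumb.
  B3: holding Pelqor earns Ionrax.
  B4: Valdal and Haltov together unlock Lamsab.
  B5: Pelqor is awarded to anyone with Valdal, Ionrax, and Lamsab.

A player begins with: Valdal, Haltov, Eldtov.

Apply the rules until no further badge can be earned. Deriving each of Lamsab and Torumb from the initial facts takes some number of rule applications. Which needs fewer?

Lamsab: With Valdal and Haltov, Lamsab is earned (B4). [1 rule application]
Torumb: With Valdal and Haltov, Lamsab is earned (B4). With Eldtov and Lamsab, Sabdor is earned (B1). With Sabdor and Eldtov, Torumb is earned (B2). [3 rule applications]
Lamsab needs fewer.

Lamsab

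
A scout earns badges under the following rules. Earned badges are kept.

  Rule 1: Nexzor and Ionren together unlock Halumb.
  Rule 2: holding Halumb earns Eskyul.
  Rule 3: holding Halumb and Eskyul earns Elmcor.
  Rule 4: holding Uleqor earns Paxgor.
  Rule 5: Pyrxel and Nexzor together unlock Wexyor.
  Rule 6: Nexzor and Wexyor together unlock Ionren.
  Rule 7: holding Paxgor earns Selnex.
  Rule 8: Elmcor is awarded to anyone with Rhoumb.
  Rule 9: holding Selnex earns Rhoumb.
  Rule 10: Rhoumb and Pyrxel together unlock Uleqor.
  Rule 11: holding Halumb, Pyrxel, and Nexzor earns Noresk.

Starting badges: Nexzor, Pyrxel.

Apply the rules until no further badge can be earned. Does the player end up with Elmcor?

With Pyrxel and Nexzor, Wexyor is earned (Rule 5).
With Nexzor and Wexyor, Ionren is earned (Rule 6).
With Nexzor and Ionren, Halumb is earned (Rule 1).
With Halumb, Eskyul is earned (Rule 2).
With Halumb and Eskyul, Elmcor is earned (Rule 3).

Yes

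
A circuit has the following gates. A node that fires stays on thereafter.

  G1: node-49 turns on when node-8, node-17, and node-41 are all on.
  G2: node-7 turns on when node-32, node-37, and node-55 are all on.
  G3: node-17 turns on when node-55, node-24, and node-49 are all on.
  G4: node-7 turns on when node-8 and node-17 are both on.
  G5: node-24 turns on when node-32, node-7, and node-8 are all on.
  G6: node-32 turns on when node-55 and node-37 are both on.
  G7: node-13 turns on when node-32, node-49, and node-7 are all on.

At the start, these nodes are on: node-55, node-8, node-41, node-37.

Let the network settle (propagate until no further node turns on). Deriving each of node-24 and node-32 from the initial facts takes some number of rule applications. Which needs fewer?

node-32

node-32: G6: node-55 and node-37 on → node-32 on. [1 rule application]
node-24: node-55 and node-37 are on, so node-32 turns on (G6). node-32, node-37, and node-55 are on, so node-7 turns on (G2). node-32, node-7, and node-8 are on, so node-24 turns on (G5). [3 rule applications]
node-32 needs fewer.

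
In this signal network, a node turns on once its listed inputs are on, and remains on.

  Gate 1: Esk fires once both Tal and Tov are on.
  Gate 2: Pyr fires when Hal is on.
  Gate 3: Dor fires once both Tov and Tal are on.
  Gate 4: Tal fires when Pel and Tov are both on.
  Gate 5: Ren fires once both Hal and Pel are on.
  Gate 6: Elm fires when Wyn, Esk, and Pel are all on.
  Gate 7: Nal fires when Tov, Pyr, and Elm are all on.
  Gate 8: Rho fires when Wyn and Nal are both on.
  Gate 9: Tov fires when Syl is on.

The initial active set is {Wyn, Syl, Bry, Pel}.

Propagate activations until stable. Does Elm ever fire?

Yes

Gate 9: Syl on → Tov on.
Pel and Tov are on, so Tal fires (Gate 4).
Gate 1: Tal and Tov on → Esk on.
Wyn, Esk, and Pel are on, so Elm fires (Gate 6).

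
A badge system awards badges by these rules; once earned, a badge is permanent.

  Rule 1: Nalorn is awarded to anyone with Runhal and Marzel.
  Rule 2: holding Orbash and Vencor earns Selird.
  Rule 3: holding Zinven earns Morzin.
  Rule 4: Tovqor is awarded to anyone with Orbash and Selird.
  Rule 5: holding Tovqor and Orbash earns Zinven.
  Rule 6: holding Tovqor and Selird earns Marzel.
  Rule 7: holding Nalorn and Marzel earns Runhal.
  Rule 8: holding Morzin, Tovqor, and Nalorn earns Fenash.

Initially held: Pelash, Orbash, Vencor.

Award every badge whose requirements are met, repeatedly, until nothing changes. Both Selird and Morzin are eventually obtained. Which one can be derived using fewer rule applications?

Selird: With Orbash and Vencor, Selird is earned (Rule 2). [1 rule application]
Morzin: With Orbash and Vencor, Selird is earned (Rule 2). With Orbash and Selird, Tovqor is earned (Rule 4). With Tovqor and Orbash, Zinven is earned (Rule 5). With Zinven, Morzin is earned (Rule 3). [4 rule applications]
Selird needs fewer.

Selird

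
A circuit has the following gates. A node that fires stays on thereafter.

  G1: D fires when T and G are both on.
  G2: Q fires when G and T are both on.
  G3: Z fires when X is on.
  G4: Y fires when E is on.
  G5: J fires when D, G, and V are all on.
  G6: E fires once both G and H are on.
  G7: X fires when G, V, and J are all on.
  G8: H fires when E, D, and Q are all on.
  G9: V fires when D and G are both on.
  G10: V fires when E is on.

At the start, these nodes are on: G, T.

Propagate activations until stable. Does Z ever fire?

Yes

T and G are on, so D fires (G1).
D and G are on, so V fires (G9).
D, G, and V are on, so J fires (G5).
G, V, and J are on, so X fires (G7).
G3: X on → Z on.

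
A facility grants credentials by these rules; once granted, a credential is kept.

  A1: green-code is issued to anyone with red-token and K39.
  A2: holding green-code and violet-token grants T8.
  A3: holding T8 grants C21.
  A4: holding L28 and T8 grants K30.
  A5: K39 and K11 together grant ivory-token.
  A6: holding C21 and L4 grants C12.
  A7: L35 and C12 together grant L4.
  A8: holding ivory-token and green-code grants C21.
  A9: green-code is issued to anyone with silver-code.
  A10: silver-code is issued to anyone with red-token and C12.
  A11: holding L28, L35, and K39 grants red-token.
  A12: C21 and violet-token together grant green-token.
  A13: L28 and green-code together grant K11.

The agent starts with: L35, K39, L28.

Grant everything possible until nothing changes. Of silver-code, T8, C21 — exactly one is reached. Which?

Holding L28, L35, and K39 grants red-token (A11).
Holding red-token and K39 grants green-code (A1).
Holding L28 and green-code grants K11 (A13).
Holding K39 and K11 grants ivory-token (A5).
Holding ivory-token and green-code grants C21 (A8).
T8 would need green-code and violet-token (A2), but violet-token is never granted. silver-code would need red-token and C12 (A10), but C12 is never granted.

C21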